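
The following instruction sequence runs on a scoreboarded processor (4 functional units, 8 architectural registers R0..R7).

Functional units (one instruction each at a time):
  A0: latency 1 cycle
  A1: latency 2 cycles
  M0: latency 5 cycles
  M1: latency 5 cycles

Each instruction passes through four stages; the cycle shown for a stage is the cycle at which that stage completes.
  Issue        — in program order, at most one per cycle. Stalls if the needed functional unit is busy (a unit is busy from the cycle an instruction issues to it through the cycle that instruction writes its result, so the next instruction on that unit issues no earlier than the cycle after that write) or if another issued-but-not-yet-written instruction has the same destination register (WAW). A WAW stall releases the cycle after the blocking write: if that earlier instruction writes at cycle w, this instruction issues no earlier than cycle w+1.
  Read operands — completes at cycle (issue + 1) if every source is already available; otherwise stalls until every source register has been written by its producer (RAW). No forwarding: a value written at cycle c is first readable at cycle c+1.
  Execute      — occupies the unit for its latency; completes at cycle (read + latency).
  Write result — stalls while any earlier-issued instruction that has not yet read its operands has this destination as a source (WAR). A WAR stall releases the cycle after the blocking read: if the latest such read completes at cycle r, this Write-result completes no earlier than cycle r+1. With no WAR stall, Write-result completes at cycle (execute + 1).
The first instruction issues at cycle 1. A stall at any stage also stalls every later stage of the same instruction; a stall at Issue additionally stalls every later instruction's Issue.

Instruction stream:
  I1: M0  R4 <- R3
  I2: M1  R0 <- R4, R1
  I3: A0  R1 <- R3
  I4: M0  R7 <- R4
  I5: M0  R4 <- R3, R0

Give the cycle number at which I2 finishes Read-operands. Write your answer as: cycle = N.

1) issue 1, read 2, done 7, write 8
2) issue 2, read 9, done 14, write 15  <RAW R4: wait I1 write@8>
3) issue 3, read 4, done 5, write 10  <WAR R1: wait I2 read@9>
4) issue 9, read 10, done 15, write 16  <struct: M0 busy until I1 writes@8>
5) issue 17, read 18, done 23, write 24  <struct: M0 busy until I4 writes@16>

cycle = 9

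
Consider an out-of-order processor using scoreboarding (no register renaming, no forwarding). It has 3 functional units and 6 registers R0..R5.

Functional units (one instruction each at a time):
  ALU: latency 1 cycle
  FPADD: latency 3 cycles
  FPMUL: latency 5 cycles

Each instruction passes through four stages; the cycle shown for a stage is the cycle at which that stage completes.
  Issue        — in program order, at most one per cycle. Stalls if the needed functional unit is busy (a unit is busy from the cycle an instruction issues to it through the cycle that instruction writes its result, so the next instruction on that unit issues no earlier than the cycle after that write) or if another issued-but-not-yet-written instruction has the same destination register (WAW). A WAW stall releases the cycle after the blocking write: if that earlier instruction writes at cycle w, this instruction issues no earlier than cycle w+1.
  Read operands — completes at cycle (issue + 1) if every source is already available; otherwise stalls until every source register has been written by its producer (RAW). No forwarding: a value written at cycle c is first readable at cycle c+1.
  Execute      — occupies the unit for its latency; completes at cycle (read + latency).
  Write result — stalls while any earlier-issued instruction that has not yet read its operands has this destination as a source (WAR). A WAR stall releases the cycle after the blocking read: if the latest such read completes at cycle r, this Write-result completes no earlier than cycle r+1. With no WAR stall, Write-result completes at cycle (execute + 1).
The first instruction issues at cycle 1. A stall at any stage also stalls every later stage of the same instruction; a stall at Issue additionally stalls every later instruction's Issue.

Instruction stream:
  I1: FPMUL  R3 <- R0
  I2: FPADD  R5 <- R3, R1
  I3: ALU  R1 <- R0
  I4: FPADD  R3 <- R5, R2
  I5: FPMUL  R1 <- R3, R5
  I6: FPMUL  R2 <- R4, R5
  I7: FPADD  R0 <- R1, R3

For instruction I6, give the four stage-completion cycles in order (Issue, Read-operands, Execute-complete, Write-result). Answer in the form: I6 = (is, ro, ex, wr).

I1 -> (1, 2, 7, 8)
I2 -> (2, 9, 12, 13)  // RAW R3: wait I1 write@8
I3 -> (3, 4, 5, 10)  // WAR R1: wait I2 read@9
I4 -> (14, 15, 18, 19)  // struct: FPADD busy until I2 writes@13
I5 -> (15, 20, 25, 26)  // RAW R3: wait I4 write@19
I6 -> (27, 28, 33, 34)  // struct: FPMUL busy until I5 writes@26
I7 -> (28, 29, 32, 33)

I6 = (27, 28, 33, 34)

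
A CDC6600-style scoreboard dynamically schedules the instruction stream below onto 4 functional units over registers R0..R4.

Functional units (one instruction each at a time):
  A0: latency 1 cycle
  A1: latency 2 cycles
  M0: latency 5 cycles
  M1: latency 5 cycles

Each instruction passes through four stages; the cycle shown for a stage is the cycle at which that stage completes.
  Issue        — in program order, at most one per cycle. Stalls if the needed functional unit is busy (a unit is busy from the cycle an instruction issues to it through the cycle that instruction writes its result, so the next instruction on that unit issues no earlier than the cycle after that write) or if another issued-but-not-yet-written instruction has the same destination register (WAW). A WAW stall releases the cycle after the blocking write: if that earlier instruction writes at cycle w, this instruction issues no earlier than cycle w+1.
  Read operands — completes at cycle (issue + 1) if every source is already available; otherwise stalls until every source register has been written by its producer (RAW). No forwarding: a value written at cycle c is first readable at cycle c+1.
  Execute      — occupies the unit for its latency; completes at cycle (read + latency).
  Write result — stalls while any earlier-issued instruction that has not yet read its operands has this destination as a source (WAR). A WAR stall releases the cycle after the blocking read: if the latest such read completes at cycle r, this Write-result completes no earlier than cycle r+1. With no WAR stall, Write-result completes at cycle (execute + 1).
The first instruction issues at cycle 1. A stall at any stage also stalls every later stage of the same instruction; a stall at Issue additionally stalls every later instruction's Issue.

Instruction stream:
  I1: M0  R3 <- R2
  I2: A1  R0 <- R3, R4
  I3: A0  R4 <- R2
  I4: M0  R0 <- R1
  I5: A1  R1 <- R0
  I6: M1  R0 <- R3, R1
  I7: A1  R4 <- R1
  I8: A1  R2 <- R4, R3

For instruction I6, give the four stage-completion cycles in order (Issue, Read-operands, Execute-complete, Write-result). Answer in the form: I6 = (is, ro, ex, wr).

I1  is:1  ro:2  ex:7  wr:8
I2  is:2  ro:9  ex:11  wr:12  — RAW R3: wait I1 write@8
I3  is:3  ro:4  ex:5  wr:10  — WAR R4: wait I2 read@9
I4  is:13  ro:14  ex:19  wr:20  — WAW R0: wait I2 write@12
I5  is:14  ro:21  ex:23  wr:24  — RAW R0: wait I4 write@20
I6  is:21  ro:25  ex:30  wr:31  — WAW R0: wait I4 write@20, RAW R1: wait I5 write@24
I7  is:25  ro:26  ex:28  wr:29  — struct: A1 busy until I5 writes@24
I8  is:30  ro:31  ex:33  wr:34  — struct: A1 busy until I7 writes@29

I6 = (21, 25, 30, 31)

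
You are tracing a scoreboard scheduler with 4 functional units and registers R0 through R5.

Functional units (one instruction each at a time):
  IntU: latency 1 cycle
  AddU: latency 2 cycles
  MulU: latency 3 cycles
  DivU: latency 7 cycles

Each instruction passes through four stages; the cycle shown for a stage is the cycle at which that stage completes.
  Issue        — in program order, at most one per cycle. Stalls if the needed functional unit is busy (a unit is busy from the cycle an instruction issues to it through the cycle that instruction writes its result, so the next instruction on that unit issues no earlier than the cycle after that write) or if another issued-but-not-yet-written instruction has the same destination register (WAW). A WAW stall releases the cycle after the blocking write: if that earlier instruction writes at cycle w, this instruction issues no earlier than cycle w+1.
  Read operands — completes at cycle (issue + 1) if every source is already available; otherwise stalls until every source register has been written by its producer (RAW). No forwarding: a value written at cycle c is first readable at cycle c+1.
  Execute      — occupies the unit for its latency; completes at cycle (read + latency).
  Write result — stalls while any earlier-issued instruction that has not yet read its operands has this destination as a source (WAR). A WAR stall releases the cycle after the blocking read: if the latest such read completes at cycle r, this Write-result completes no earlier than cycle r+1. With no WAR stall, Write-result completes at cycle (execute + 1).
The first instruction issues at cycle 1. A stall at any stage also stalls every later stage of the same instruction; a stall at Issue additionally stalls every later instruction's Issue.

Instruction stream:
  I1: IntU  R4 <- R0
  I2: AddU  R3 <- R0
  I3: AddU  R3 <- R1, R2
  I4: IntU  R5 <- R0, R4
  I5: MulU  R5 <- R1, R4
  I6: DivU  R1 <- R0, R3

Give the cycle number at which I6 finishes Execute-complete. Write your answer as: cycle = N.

t=1  I1 issues→IntU
t=2  I1 reads | I2 issues→AddU
t=3  I1 exec-done | I2 reads
t=4  I1 writes R4
t=5  I2 exec-done
t=6  I2 writes R3
t=7  I3 issues→AddU
t=8  I3 reads | I4 issues→IntU
t=9  I4 reads
t=10  I3 exec-done | I4 exec-done
t=11  I3 writes R3 | I4 writes R5
t=12  I5 issues→MulU
t=13  I5 reads | I6 issues→DivU
t=14  I6 reads
t=16  I5 exec-done
t=17  I5 writes R5
t=21  I6 exec-done
t=22  I6 writes R1

cycle = 21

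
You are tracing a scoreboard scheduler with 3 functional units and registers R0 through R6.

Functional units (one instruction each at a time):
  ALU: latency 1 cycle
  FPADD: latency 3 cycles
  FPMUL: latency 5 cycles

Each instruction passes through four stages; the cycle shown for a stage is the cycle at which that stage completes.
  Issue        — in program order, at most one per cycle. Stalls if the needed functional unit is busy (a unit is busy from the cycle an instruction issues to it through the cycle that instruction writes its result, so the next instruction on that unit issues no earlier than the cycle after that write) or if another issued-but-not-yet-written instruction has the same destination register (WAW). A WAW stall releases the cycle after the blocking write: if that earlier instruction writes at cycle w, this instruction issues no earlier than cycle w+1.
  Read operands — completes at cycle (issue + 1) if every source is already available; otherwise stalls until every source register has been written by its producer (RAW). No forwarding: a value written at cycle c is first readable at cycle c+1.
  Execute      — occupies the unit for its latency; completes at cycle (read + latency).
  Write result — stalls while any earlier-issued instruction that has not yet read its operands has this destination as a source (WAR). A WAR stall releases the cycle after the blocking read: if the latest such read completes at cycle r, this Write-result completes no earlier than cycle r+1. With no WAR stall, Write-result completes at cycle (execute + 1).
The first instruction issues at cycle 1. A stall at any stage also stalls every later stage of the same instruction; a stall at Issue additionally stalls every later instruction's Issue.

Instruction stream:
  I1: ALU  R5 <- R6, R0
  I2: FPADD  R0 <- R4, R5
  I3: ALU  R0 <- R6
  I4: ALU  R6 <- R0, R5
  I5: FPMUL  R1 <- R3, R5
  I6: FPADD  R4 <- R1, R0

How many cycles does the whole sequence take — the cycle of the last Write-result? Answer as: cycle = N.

c1: issue I1 (ALU)
c2: I1 read-ops | issue I2 (FPADD)
c3: I1 finished on ALU
c4: I1→R5
c5: I2 read-ops
c8: I2 finished on FPADD
c9: I2→R0
c10: issue I3 (ALU)
c11: I3 read-ops
c12: I3 finished on ALU
c13: I3→R0
c14: issue I4 (ALU)
c15: I4 read-ops | issue I5 (FPMUL)
c16: I4 finished on ALU | I5 read-ops | issue I6 (FPADD)
c17: I4→R6
c21: I5 finished on FPMUL
c22: I5→R1
c23: I6 read-ops
c26: I6 finished on FPADD
c27: I6→R4

cycle = 27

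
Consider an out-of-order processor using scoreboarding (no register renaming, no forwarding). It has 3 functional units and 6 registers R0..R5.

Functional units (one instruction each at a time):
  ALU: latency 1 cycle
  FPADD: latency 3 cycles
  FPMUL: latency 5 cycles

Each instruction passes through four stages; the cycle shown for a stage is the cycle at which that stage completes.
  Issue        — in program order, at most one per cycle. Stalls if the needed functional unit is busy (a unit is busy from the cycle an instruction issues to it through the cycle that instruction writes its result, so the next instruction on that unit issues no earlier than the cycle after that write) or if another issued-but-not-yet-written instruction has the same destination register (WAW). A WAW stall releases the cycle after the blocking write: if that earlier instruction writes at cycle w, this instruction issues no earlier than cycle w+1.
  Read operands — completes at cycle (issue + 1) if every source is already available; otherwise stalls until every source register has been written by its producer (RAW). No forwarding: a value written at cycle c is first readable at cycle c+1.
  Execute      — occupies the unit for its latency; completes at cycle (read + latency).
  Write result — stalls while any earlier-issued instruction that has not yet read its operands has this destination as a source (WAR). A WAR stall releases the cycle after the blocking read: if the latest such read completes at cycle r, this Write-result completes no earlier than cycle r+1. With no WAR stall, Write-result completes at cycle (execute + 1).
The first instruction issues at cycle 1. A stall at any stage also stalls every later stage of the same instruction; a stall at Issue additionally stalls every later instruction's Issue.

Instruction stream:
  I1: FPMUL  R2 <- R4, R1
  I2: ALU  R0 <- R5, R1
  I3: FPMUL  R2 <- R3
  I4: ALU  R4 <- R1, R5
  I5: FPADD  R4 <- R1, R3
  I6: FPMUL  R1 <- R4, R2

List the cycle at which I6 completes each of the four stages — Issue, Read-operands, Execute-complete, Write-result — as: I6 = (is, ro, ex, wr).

I1 -> (1, 2, 7, 8)
I2 -> (2, 3, 4, 5)
I3 -> (9, 10, 15, 16)  // struct: FPMUL busy until I1 writes@8
I4 -> (10, 11, 12, 13)
I5 -> (14, 15, 18, 19)  // WAW R4: wait I4 write@13
I6 -> (17, 20, 25, 26)  // struct: FPMUL busy until I3 writes@16, RAW R4: wait I5 write@19

I6 = (17, 20, 25, 26)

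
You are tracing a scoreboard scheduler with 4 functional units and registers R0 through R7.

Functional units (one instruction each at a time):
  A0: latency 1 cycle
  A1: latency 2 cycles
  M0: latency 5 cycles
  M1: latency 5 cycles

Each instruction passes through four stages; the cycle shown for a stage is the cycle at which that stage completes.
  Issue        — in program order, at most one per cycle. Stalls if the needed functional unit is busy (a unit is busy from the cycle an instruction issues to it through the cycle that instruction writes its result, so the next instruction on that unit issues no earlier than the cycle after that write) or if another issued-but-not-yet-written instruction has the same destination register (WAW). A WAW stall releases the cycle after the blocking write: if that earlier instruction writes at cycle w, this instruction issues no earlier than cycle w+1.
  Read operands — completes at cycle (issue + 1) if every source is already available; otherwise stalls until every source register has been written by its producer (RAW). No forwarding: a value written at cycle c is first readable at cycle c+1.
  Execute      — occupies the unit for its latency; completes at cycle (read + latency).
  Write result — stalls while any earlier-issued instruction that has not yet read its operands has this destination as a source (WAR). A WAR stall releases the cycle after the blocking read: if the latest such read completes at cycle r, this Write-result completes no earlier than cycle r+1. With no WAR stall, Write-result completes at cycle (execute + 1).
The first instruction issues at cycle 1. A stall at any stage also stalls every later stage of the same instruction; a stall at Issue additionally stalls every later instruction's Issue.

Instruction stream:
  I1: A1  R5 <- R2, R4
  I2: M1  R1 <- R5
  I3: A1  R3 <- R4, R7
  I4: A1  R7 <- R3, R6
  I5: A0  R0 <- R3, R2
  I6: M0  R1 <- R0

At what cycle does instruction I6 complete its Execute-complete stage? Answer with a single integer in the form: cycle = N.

cycle = 21

[1] I1 issues→A1
[2] I1 reads | I2 issues→M1
[4] I1 exec-done
[5] I1 writes R5
[6] I2 reads | I3 issues→A1
[7] I3 reads
[9] I3 exec-done
[10] I3 writes R3
[11] I2 exec-done | I4 issues→A1
[12] I2 writes R1 | I4 reads | I5 issues→A0
[13] I5 reads | I6 issues→M0
[14] I4 exec-done | I5 exec-done
[15] I4 writes R7 | I5 writes R0
[16] I6 reads
[21] I6 exec-done
[22] I6 writes R1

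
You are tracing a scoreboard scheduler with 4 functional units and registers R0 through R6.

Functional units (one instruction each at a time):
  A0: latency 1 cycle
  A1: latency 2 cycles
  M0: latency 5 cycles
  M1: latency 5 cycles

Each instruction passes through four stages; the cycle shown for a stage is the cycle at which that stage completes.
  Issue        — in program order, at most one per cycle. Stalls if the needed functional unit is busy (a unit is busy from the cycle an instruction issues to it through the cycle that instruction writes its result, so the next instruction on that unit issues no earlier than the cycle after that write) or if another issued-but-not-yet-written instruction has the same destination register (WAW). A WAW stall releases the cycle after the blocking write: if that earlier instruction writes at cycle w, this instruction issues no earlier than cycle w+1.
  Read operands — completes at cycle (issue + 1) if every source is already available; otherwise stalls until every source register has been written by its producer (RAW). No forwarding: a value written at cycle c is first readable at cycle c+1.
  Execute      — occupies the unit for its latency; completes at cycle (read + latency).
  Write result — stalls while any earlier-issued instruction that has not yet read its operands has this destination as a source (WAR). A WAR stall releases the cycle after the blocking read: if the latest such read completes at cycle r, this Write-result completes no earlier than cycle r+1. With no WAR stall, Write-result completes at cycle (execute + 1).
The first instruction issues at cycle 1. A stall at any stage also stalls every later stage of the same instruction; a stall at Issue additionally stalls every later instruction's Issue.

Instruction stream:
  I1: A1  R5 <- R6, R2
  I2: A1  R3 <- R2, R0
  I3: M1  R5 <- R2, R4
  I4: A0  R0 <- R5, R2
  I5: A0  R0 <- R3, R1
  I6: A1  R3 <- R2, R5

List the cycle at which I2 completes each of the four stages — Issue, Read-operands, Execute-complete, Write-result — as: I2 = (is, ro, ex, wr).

I2 = (6, 7, 9, 10)

I1: IS=1 RO=2 EX=4 WR=5
I2: IS=6 RO=7 EX=9 WR=10  [struct: A1 busy until I1 writes@5]
I3: IS=7 RO=8 EX=13 WR=14
I4: IS=8 RO=15 EX=16 WR=17  [RAW R5: wait I3 write@14]
I5: IS=18 RO=19 EX=20 WR=21  [struct: A0 busy until I4 writes@17]
I6: IS=19 RO=20 EX=22 WR=23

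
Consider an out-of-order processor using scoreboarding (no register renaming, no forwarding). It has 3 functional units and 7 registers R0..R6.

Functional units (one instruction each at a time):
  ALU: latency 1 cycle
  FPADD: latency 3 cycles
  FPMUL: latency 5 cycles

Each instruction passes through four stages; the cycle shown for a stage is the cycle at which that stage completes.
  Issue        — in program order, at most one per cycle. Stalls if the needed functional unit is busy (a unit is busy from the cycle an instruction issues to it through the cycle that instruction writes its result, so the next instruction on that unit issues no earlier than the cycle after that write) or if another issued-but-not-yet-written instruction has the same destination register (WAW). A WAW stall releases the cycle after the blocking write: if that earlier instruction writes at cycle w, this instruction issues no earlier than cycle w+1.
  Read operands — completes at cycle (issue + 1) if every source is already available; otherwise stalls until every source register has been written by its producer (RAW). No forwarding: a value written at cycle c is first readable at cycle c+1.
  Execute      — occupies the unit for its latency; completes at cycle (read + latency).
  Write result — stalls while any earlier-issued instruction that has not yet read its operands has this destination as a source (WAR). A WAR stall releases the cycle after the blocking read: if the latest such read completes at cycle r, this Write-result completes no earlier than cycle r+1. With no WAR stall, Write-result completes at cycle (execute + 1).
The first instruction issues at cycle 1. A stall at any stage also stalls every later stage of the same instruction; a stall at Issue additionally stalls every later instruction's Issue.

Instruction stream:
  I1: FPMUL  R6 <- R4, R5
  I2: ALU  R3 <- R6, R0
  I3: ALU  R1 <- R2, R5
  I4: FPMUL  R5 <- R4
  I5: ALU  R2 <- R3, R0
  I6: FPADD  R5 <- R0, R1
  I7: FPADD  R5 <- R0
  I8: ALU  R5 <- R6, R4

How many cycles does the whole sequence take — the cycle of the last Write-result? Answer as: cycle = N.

cycle = 36

1) issue 1, read 2, done 7, write 8
2) issue 2, read 9, done 10, write 11  <RAW R6: wait I1 write@8>
3) issue 12, read 13, done 14, write 15  <struct: ALU busy until I2 writes@11>
4) issue 13, read 14, done 19, write 20
5) issue 16, read 17, done 18, write 19  <struct: ALU busy until I3 writes@15>
6) issue 21, read 22, done 25, write 26  <WAW R5: wait I4 write@20>
7) issue 27, read 28, done 31, write 32  <struct: FPADD busy until I6 writes@26>
8) issue 33, read 34, done 35, write 36  <WAW R5: wait I7 write@32>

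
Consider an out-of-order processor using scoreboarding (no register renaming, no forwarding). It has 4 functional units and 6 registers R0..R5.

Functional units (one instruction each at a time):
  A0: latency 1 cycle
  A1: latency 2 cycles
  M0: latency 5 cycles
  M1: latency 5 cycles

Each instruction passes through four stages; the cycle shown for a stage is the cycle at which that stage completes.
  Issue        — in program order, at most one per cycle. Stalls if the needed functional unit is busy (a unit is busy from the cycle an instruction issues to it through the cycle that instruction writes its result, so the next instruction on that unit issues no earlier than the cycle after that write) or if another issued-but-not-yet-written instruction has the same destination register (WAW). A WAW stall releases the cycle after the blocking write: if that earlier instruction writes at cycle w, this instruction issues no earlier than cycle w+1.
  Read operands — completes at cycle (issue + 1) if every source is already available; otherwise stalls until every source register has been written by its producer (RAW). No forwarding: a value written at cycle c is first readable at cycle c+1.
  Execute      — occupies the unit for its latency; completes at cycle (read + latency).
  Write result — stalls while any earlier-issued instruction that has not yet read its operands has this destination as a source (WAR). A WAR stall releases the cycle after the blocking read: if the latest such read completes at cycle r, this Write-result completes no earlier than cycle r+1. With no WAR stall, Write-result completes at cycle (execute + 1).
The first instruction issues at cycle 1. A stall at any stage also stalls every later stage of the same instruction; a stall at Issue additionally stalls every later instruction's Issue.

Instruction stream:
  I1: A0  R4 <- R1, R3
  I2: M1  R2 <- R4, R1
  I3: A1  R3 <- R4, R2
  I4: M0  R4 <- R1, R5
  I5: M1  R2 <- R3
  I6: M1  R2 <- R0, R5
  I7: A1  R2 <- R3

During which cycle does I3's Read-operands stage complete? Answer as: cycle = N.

cycle = 12

1) issue 1, read 2, done 3, write 4
2) issue 2, read 5, done 10, write 11  <RAW R4: wait I1 write@4>
3) issue 3, read 12, done 14, write 15  <RAW R2: wait I2 write@11>
4) issue 5, read 6, done 11, write 13  <WAW R4: wait I1 write@4 / WAR R4: wait I3 read@12>
5) issue 12, read 16, done 21, write 22  <struct: M1 busy until I2 writes@11 / RAW R3: wait I3 write@15>
6) issue 23, read 24, done 29, write 30  <struct: M1 busy until I5 writes@22>
7) issue 31, read 32, done 34, write 35  <WAW R2: wait I6 write@30>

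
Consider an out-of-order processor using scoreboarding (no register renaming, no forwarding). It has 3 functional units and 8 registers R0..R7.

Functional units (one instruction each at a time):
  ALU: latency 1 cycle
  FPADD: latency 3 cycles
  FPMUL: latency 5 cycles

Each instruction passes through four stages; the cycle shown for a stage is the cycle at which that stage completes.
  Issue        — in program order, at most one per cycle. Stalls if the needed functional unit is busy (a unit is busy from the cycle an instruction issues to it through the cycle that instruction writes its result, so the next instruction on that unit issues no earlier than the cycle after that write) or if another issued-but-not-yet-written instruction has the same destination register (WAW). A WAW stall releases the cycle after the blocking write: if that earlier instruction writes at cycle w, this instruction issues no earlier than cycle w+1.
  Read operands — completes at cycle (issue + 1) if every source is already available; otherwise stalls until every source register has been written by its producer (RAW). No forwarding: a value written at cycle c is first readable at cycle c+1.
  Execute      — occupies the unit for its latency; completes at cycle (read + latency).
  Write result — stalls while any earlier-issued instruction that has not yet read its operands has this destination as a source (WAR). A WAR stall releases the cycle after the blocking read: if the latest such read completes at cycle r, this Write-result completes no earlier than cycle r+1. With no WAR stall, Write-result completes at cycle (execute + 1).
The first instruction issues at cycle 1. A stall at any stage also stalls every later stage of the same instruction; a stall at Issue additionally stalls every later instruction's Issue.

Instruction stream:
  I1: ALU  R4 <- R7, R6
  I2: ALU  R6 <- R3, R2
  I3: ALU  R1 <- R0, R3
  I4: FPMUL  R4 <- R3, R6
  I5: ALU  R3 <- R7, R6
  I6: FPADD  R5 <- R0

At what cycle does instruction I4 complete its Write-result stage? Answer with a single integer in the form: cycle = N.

c1: I1 issues→ALU
c2: I1 reads
c3: I1 exec-done
c4: I1 writes R4
c5: I2 issues→ALU
c6: I2 reads
c7: I2 exec-done
c8: I2 writes R6
c9: I3 issues→ALU
c10: I3 reads; I4 issues→FPMUL
c11: I3 exec-done; I4 reads
c12: I3 writes R1
c13: I5 issues→ALU
c14: I5 reads; I6 issues→FPADD
c15: I5 exec-done; I6 reads
c16: I4 exec-done; I5 writes R3
c17: I4 writes R4
c18: I6 exec-done
c19: I6 writes R5

cycle = 17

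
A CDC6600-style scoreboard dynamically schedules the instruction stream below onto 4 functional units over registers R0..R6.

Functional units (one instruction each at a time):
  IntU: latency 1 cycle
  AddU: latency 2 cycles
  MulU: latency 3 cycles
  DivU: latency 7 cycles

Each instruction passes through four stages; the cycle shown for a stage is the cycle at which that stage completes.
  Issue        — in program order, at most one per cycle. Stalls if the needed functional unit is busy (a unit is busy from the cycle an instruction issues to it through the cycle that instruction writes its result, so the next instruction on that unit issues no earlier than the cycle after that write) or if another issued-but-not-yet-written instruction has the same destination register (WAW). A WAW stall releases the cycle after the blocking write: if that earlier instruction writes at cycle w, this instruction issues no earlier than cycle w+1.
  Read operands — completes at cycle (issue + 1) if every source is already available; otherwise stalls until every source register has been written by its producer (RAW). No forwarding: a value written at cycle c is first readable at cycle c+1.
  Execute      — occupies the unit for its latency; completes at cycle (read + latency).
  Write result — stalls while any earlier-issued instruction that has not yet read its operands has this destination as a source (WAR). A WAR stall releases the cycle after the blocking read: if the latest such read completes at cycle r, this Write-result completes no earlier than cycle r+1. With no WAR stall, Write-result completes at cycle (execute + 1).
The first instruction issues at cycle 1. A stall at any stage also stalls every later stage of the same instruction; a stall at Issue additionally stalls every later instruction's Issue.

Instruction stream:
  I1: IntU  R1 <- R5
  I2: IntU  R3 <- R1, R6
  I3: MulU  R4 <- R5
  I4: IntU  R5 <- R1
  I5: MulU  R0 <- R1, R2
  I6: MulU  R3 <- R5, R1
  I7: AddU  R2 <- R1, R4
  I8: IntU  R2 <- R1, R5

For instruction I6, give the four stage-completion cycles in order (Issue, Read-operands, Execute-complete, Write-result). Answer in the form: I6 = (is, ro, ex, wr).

I6 = (18, 19, 22, 23)

c1: I1 dispatched to IntU
c2: I1 operands ready
c3: I1 complete
c4: R1←I1
c5: I2 dispatched to IntU
c6: I2 operands ready · I3 dispatched to MulU
c7: I2 complete · I3 operands ready
c8: R3←I2
c9: I4 dispatched to IntU
c10: I3 complete · I4 operands ready
c11: R4←I3 · I4 complete
c12: R5←I4 · I5 dispatched to MulU
c13: I5 operands ready
c16: I5 complete
c17: R0←I5
c18: I6 dispatched to MulU
c19: I6 operands ready · I7 dispatched to AddU
c20: I7 operands ready
c22: I6 complete · I7 complete
c23: R3←I6 · R2←I7
c24: I8 dispatched to IntU
c25: I8 operands ready
c26: I8 complete
c27: R2←I8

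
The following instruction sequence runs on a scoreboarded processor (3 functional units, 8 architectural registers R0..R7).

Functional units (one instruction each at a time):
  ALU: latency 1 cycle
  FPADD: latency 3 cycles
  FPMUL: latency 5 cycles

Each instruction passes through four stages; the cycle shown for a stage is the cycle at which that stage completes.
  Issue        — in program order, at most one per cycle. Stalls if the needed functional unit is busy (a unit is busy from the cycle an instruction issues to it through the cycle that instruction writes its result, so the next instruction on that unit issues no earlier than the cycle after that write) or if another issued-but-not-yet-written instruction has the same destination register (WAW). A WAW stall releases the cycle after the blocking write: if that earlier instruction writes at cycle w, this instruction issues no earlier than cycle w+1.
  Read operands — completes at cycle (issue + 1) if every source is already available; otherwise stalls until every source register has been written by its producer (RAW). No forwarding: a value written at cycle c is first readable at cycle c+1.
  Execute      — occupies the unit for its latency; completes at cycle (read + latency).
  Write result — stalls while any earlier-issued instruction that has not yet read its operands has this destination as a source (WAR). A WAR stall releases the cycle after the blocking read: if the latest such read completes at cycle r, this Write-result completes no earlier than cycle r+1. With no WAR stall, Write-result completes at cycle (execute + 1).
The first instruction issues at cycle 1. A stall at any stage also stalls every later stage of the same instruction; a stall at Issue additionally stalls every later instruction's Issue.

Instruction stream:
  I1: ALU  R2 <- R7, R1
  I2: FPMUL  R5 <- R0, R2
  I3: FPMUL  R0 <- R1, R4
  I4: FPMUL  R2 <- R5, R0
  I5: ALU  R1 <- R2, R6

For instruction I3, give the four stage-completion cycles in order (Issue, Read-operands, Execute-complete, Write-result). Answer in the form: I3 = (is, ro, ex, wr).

  I1 | 1 | 2 | 3 | 4
  I2 | 2 | 5 | 10 | 11   RAW R2: wait I1 write@4
  I3 | 12 | 13 | 18 | 19   struct: FPMUL busy until I2 writes@11
  I4 | 20 | 21 | 26 | 27   struct: FPMUL busy until I3 writes@19
  I5 | 21 | 28 | 29 | 30   RAW R2: wait I4 write@27

I3 = (12, 13, 18, 19)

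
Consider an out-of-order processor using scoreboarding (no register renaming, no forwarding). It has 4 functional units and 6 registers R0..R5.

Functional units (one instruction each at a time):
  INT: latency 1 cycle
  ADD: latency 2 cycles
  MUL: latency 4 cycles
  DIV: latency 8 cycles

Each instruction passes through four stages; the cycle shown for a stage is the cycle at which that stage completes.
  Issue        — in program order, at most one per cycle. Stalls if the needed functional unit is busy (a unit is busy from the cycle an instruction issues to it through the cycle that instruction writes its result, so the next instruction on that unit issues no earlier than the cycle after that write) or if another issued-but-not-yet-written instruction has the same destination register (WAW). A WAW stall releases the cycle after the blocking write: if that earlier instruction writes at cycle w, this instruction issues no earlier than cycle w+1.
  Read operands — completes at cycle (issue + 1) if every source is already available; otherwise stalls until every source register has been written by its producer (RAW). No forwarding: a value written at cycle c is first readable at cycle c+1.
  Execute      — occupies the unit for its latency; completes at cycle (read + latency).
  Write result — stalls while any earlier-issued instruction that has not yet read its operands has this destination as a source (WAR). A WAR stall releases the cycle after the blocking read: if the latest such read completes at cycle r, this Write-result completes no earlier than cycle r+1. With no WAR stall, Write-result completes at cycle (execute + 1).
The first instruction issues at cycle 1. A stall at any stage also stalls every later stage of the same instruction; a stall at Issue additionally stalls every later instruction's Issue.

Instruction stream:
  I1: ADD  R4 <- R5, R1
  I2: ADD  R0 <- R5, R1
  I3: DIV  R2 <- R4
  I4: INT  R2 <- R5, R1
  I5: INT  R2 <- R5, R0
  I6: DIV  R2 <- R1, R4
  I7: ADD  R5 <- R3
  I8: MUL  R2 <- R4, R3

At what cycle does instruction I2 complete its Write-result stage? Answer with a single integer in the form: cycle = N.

cycle = 10

cycle 1: issue I1 (ADD)
cycle 2: I1 read-ops
cycle 4: I1 finished on ADD
cycle 5: I1→R4
cycle 6: issue I2 (ADD)
cycle 7: I2 read-ops, issue I3 (DIV)
cycle 8: I3 read-ops
cycle 9: I2 finished on ADD
cycle 10: I2→R0
cycle 16: I3 finished on DIV
cycle 17: I3→R2
cycle 18: issue I4 (INT)
cycle 19: I4 read-ops
cycle 20: I4 finished on INT
cycle 21: I4→R2
cycle 22: issue I5 (INT)
cycle 23: I5 read-ops
cycle 24: I5 finished on INT
cycle 25: I5→R2
cycle 26: issue I6 (DIV)
cycle 27: I6 read-ops, issue I7 (ADD)
cycle 28: I7 read-ops
cycle 30: I7 finished on ADD
cycle 31: I7→R5
cycle 35: I6 finished on DIV
cycle 36: I6→R2
cycle 37: issue I8 (MUL)
cycle 38: I8 read-ops
cycle 42: I8 finished on MUL
cycle 43: I8→R2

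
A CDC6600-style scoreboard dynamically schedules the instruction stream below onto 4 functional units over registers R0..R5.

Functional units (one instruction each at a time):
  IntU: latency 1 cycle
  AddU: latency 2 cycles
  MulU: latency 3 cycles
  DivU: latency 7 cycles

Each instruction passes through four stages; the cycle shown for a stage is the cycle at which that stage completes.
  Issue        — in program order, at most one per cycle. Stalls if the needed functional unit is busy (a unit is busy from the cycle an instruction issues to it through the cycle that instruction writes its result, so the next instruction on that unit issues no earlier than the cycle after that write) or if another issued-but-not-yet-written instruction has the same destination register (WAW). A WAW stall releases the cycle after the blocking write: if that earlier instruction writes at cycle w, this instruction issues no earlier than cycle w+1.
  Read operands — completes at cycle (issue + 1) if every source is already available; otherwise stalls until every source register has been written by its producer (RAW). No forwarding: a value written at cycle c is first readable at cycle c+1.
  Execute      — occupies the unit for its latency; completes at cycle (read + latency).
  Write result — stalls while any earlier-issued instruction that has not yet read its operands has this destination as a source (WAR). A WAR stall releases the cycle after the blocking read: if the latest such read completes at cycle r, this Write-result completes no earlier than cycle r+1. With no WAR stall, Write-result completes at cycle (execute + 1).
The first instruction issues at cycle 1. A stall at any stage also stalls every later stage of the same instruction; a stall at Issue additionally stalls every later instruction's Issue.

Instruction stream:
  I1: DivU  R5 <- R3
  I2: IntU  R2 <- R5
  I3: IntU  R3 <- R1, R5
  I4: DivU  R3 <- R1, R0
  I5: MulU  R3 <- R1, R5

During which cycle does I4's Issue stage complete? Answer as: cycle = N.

1) issue 1, read 2, done 9, write 10
2) issue 2, read 11, done 12, write 13  <RAW R5: wait I1 write@10>
3) issue 14, read 15, done 16, write 17  <struct: IntU busy until I2 writes@13>
4) issue 18, read 19, done 26, write 27  <WAW R3: wait I3 write@17>
5) issue 28, read 29, done 32, write 33  <WAW R3: wait I4 write@27>

cycle = 18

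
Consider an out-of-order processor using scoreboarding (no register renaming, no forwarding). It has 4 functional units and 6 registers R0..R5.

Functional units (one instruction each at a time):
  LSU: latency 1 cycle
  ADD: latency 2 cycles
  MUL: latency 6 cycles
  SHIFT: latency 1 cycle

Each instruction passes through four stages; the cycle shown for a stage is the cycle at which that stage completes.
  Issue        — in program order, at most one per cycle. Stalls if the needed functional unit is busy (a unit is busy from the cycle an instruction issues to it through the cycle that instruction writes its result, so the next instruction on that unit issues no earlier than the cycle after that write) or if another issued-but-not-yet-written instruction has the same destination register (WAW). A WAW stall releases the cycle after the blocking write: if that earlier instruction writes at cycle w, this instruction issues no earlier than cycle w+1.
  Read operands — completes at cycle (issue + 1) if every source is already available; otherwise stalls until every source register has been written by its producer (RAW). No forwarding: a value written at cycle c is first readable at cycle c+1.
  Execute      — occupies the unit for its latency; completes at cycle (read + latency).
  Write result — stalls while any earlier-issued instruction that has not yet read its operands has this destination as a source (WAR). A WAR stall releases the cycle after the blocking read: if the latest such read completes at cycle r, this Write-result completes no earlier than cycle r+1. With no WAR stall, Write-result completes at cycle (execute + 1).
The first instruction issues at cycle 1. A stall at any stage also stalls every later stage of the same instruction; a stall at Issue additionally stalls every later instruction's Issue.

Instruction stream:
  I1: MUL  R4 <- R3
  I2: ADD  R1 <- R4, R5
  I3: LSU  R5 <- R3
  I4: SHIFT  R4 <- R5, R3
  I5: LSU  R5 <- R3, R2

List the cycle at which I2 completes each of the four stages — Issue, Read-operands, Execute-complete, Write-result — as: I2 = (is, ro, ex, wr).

t=1  I1 dispatched to MUL
t=2  I1 operands ready; I2 dispatched to ADD
t=3  I3 dispatched to LSU
t=4  I3 operands ready
t=5  I3 complete
t=8  I1 complete
t=9  R4←I1
t=10  I2 operands ready; I4 dispatched to SHIFT
t=11  R5←I3
t=12  I2 complete; I4 operands ready; I5 dispatched to LSU
t=13  R1←I2; I4 complete; I5 operands ready
t=14  R4←I4; I5 complete
t=15  R5←I5

I2 = (2, 10, 12, 13)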